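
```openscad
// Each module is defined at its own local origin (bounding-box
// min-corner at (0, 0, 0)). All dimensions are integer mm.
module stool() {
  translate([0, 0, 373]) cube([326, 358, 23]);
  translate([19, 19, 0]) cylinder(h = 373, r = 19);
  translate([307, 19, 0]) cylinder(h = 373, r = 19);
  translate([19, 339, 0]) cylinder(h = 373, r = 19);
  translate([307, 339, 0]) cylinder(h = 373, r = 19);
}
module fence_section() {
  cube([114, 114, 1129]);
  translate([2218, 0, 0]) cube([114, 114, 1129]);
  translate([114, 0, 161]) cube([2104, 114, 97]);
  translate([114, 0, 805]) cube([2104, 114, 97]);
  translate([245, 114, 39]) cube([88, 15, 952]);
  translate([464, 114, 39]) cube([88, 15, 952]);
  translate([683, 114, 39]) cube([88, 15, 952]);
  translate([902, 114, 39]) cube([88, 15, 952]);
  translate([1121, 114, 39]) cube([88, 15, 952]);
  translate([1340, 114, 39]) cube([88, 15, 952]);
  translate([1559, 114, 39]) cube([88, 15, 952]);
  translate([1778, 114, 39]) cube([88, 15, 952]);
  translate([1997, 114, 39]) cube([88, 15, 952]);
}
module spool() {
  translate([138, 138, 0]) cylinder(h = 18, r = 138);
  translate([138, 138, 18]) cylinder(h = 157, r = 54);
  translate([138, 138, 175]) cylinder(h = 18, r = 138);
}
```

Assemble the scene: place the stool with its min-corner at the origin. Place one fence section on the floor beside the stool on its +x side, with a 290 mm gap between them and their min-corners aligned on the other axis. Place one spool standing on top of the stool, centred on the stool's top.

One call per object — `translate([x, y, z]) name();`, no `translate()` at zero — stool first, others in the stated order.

stool();
translate([616, 0, 0]) fence_section();
translate([25, 41, 396]) spool();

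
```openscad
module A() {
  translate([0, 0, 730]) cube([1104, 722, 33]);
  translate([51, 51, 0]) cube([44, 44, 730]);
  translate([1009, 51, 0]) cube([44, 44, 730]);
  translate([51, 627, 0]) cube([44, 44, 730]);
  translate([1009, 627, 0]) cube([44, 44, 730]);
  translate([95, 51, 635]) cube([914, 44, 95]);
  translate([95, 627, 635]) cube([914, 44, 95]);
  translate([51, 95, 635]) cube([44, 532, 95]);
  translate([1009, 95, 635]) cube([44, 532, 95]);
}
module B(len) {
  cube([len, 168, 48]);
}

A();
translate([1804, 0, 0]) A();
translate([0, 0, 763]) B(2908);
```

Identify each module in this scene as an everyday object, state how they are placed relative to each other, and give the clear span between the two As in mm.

Second table starts at x = 1804; first ends at x = 1104; clear span = 1804 − 1104 = 700 mm.

A is a table. B is a beam. A beam spans the tops of two tables. The clear span between the two tables is 700 mm.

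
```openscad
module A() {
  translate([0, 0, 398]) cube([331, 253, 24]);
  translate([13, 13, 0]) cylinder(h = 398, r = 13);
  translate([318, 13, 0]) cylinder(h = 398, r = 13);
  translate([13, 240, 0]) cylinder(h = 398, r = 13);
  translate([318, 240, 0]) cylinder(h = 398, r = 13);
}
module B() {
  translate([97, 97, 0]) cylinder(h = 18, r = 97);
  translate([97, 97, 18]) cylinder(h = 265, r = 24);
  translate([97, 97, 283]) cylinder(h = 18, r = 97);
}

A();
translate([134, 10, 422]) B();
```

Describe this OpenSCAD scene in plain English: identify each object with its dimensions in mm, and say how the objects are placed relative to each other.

A is a four-legged stool. The seat is 331×253 mm, 24 mm thick, top at z = 422 mm. It stands on four round legs, each 26 mm in diameter, from z = 0 to the seat underside, each leg's axis is inset half a diameter from the nearest pair of seat edges (so the leg's bounding box is flush with the corner).

B is a spool: two coaxial disc flanges of radius 97 mm and thickness 18 mm, joined by a core cylinder of radius 24 mm and height 265 mm. The lower flange rests on z = 0 and the three cylinders share a vertical axis.

The spool is on top of the stool.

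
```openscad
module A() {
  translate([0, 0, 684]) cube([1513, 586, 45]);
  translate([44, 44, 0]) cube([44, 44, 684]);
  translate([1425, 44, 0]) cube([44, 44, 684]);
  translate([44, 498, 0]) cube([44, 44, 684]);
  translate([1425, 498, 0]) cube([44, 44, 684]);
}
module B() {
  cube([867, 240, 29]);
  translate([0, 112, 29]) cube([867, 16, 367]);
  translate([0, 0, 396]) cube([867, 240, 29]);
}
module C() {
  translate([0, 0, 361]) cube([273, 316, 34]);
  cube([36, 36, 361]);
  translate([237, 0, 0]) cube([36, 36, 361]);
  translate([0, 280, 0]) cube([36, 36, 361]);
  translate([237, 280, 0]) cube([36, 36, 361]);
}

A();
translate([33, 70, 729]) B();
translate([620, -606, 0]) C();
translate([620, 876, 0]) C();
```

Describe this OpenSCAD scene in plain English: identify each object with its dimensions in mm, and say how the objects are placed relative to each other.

A is a rectangular dining table. The top is 1513×586×45 mm with its upper surface at z = 729 mm. It stands on four 44×44 mm square legs, each inset 44 mm from the nearest pair of top edges, running from the floor to the underside of the top.

B is an I-beam lying along x, 867 mm long. Overall section height 425 mm. Two flanges 240 mm wide (y) and 29 mm thick, one on the floor and one at the top; a web 16 mm thick runs between them, centred on the flange width.

C is a four-legged stool. The seat is a 273×316×34 mm slab whose top surface is at z = 395 mm; four square legs, each 36×36 mm in cross-section, run from the floor (z = 0) to the underside of the seat, each flush with a corner of the seat.

The I-beam is on top of the table. Two stools sit around the table at the −y, +y sides.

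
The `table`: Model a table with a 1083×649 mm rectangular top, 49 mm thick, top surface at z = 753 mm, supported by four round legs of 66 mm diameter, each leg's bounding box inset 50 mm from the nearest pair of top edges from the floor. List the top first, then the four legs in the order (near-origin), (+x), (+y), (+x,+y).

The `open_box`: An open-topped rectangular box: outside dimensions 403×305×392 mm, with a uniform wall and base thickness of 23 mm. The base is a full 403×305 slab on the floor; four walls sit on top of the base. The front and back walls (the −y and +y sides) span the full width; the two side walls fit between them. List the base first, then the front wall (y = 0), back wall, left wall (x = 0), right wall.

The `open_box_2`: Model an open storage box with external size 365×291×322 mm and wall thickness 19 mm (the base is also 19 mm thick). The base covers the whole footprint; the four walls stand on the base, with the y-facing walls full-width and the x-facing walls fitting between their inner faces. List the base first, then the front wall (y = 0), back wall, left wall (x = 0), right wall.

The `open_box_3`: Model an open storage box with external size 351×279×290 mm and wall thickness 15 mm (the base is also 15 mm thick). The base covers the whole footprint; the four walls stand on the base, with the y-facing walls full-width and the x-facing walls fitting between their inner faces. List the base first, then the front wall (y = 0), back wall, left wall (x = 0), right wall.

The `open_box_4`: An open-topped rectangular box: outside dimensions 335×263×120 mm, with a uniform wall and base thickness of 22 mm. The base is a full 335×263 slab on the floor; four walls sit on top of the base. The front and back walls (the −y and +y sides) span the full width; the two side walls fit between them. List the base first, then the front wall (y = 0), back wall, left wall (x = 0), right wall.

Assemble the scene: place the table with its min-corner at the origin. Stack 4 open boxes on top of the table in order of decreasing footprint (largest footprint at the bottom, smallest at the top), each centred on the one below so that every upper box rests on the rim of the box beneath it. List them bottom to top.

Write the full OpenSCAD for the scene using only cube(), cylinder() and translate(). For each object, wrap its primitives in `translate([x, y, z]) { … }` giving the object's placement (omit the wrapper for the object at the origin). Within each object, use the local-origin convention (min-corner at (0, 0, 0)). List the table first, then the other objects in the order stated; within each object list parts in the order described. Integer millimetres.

translate([0, 0, 704]) cube([1083, 649, 49]);
translate([83, 83, 0]) cylinder(h = 704, r = 33);
translate([1000, 83, 0]) cylinder(h = 704, r = 33);
translate([83, 566, 0]) cylinder(h = 704, r = 33);
translate([1000, 566, 0]) cylinder(h = 704, r = 33);
translate([340, 172, 753]) {
  cube([403, 305, 23]);
  translate([0, 0, 23]) cube([403, 23, 369]);
  translate([0, 282, 23]) cube([403, 23, 369]);
  translate([0, 23, 23]) cube([23, 259, 369]);
  translate([380, 23, 23]) cube([23, 259, 369]);
}
translate([359, 179, 1145]) {
  cube([365, 291, 19]);
  translate([0, 0, 19]) cube([365, 19, 303]);
  translate([0, 272, 19]) cube([365, 19, 303]);
  translate([0, 19, 19]) cube([19, 253, 303]);
  translate([346, 19, 19]) cube([19, 253, 303]);
}
translate([366, 185, 1467]) {
  cube([351, 279, 15]);
  translate([0, 0, 15]) cube([351, 15, 275]);
  translate([0, 264, 15]) cube([351, 15, 275]);
  translate([0, 15, 15]) cube([15, 249, 275]);
  translate([336, 15, 15]) cube([15, 249, 275]);
}
translate([374, 193, 1757]) {
  cube([335, 263, 22]);
  translate([0, 0, 22]) cube([335, 22, 98]);
  translate([0, 241, 22]) cube([335, 22, 98]);
  translate([0, 22, 22]) cube([22, 219, 98]);
  translate([313, 22, 22]) cube([22, 219, 98]);
}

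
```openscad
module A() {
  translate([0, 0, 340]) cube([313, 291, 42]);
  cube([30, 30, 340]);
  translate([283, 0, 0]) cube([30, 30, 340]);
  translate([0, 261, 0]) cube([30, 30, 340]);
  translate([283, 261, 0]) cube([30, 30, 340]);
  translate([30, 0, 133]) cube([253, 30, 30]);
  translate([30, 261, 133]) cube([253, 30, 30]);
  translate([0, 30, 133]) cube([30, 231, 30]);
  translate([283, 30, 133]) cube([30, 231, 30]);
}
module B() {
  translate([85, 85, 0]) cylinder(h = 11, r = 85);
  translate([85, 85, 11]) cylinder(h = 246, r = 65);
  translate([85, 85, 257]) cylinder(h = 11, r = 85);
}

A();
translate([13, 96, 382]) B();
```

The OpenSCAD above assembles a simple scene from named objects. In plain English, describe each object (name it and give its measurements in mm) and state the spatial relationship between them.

A is a four-legged stool. The seat is 313×291 mm, 42 mm thick, top at z = 382 mm. It stands on four square legs, each 30×30 mm in cross-section, from z = 0 to the seat underside, each flush with a corner of the seat. Four stretchers, 30 mm wide and 30 mm tall, connect adjacent legs with their undersides at z = 133 mm, each running between the inner faces of the legs it joins and aligned with the legs' outer faces on the other axis.

B is a spool: two coaxial disc flanges of radius 85 mm and thickness 11 mm, joined by a core cylinder of radius 65 mm and height 246 mm. The lower flange rests on z = 0 and the three cylinders share a vertical axis.

The spool is on top of the stool.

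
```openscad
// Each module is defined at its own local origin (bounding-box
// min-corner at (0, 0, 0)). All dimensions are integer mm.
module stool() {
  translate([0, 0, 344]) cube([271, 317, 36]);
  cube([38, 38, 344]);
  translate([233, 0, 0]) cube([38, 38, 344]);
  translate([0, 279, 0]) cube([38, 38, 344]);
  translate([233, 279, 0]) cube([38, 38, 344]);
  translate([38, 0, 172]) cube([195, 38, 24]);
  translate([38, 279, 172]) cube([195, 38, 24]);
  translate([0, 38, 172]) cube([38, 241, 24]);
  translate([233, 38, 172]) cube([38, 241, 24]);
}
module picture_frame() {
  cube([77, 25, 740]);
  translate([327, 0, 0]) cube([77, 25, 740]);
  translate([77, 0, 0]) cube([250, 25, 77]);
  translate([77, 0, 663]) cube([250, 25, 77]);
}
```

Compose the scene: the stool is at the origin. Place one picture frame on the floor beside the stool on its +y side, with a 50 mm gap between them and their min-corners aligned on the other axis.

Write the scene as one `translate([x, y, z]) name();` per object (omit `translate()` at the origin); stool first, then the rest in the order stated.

stool();
translate([0, 367, 0]) picture_frame();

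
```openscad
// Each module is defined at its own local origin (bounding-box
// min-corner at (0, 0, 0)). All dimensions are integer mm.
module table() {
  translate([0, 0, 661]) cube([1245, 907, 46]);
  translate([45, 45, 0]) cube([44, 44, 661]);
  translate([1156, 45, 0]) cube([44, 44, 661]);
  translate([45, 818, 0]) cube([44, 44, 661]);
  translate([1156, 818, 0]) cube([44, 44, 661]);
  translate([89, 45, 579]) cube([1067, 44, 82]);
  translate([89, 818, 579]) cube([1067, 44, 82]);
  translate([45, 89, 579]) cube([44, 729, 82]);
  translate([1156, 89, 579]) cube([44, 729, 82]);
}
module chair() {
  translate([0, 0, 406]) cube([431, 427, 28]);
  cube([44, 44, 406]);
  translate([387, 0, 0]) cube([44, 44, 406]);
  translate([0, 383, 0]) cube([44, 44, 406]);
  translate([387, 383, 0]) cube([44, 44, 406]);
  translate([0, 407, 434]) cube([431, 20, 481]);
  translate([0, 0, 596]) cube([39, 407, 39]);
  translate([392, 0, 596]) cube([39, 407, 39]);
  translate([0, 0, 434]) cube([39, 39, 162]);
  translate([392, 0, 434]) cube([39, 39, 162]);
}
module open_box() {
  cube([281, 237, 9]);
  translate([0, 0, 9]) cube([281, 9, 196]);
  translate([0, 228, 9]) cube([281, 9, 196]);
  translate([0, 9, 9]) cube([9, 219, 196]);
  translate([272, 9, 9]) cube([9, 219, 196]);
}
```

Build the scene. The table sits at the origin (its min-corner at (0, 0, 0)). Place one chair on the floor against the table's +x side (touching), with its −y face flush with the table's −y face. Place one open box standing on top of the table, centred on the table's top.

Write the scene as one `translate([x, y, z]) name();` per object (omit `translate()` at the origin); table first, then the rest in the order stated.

table();
translate([1245, 0, 0]) chair();
translate([482, 335, 707]) open_box();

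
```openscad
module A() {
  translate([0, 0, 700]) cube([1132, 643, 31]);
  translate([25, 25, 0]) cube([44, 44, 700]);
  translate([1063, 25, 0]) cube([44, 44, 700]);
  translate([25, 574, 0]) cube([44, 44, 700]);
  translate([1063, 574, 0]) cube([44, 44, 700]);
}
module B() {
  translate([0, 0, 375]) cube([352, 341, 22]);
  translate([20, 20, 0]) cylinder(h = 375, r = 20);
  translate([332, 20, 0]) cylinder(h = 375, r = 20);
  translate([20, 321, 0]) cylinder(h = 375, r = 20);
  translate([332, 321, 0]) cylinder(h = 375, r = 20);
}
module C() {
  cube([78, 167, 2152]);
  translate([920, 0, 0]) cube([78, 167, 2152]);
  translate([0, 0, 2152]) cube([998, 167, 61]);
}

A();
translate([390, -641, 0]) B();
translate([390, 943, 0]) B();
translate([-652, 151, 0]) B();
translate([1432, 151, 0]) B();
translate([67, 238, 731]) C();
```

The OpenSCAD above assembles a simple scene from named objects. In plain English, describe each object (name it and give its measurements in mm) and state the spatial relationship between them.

A is a table with a 1132×643 mm rectangular top, 31 mm thick, top surface at z = 731 mm, supported by four 44×44 mm square legs, each inset 25 mm from the nearest pair of top edges, running from the floor.

B is a four-legged stool. The seat is a 352×341×22 mm slab whose top surface is at z = 397 mm; four round legs, each 40 mm in diameter, run from the floor (z = 0) to the underside of the seat, each leg's axis is inset half a diameter from the nearest pair of seat edges (so the leg's bounding box is flush with the corner).

C is a door frame. The clear opening is 842 mm wide and 2152 mm high. Two 78 mm wide jambs, 167 mm deep, stand either side of the opening from the floor to the top of the opening. A 61 mm thick head sits across the top of both jambs, spanning the full outside width of the frame.

Four stools sit around the table at the −y, +y, −x, +x sides. The door frame is on top of the table, centred.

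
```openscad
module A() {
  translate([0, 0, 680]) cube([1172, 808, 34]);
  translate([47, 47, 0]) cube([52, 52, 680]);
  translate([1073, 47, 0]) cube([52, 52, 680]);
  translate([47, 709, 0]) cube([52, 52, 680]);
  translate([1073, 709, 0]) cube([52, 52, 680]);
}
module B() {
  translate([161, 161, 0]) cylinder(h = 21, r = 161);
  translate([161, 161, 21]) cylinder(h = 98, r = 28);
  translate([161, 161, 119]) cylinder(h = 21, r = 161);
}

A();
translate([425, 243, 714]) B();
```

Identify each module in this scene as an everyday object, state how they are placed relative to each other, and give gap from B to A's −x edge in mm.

A is a table. B is a spool. The spool is on top of the table, centred. The gap from the spool to the table's −x edge is 425 mm.

The spool's min-x is at 425; the table's min-x is 0; gap = 425 mm.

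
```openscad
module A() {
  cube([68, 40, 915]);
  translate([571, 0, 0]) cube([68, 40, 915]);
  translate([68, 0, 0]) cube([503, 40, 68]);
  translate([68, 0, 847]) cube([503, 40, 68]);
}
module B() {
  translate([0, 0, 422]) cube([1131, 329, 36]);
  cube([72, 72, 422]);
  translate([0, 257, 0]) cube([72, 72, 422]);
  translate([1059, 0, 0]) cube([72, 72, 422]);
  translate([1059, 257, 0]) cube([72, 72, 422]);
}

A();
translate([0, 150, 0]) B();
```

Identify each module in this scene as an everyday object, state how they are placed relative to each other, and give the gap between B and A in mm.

A is a picture frame. B is a bench. The bench is on the floor beside the picture frame on its +y side. The gap between the bench and the picture frame is 110 mm.

The bench's nearest face is 110 mm from the picture frame's +y face.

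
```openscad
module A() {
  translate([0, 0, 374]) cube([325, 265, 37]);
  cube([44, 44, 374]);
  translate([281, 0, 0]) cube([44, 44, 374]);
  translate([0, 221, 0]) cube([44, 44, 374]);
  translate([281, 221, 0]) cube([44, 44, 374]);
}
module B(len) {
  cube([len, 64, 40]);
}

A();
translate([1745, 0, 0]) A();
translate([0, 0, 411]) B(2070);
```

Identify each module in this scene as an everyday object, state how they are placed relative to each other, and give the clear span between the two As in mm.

Second stool starts at x = 1745; first ends at x = 325; clear span = 1745 − 325 = 1420 mm.

A is a stool. B is a beam. A beam spans the tops of two stools. The clear span between the two stools is 1420 mm.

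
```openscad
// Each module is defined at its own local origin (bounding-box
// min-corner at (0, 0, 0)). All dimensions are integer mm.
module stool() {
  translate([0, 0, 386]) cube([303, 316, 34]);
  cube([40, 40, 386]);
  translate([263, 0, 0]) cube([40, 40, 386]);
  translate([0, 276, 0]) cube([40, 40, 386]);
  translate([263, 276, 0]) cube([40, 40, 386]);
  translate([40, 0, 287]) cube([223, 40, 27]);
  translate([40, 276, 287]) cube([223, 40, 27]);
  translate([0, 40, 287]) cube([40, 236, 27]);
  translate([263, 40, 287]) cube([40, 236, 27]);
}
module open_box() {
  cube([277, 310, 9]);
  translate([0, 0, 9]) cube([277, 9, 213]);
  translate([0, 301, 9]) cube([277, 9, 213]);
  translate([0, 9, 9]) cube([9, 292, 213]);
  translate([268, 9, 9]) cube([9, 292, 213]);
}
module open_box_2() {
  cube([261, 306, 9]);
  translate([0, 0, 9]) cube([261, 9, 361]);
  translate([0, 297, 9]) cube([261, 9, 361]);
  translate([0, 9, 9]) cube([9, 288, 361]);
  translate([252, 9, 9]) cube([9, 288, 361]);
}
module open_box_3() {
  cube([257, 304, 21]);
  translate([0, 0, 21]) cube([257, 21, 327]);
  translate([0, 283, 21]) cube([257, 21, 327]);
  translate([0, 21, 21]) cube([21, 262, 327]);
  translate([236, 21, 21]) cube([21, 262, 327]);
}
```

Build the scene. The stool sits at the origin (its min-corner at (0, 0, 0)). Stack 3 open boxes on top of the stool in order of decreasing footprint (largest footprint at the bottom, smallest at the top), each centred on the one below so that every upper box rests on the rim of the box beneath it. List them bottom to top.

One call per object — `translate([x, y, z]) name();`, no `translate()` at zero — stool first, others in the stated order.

stool();
translate([13, 3, 420]) open_box();
translate([21, 5, 642]) open_box_2();
translate([23, 6, 1012]) open_box_3();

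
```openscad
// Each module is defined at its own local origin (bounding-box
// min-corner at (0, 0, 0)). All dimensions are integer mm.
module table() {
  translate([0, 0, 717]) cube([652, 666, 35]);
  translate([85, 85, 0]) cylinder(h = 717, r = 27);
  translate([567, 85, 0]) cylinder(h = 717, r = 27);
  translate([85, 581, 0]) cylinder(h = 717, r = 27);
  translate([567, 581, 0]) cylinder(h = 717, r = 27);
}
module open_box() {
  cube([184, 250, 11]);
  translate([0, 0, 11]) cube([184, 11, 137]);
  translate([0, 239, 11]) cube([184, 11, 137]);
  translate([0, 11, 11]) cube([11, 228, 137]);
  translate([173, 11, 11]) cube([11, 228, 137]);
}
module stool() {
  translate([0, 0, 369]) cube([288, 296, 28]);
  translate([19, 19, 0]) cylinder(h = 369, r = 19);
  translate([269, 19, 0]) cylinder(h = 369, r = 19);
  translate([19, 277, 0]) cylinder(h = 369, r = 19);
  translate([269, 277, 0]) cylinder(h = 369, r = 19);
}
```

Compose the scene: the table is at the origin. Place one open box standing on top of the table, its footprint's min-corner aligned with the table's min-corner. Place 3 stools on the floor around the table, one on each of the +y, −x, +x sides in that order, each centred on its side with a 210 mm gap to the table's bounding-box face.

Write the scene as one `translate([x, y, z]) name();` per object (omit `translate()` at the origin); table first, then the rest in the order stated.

table();
translate([0, 0, 752]) open_box();
translate([182, 876, 0]) stool();
translate([-498, 185, 0]) stool();
translate([862, 185, 0]) stool();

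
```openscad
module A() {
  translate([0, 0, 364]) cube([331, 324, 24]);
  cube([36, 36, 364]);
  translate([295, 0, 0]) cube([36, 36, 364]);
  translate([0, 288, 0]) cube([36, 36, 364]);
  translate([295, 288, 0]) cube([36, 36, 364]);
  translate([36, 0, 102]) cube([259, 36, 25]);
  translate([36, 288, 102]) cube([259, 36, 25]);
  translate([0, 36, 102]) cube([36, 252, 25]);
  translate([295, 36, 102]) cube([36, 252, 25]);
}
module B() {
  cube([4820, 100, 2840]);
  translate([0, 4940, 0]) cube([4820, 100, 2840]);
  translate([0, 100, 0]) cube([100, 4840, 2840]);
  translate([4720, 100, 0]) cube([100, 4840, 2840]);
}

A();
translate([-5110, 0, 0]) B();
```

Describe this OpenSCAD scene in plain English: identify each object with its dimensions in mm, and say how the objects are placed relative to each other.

A is a four-legged stool. The seat is 331×324 mm, 24 mm thick, top at z = 388 mm. It stands on four square legs, each 36×36 mm in cross-section, from z = 0 to the seat underside, each flush with a corner of the seat. Four stretchers, 36 mm wide and 25 mm tall, connect adjacent legs with their undersides at z = 102 mm, each running between the inner faces of the legs it joins and aligned with the legs' outer faces on the other axis.

B is the wall frame of a small rectangular building: four walls, each 2840 mm tall and 100 mm thick, enclosing a footprint 4820 mm (x) by 5040 mm (y) outside-to-outside, with no floor or roof. The front and back walls (the −y and +y sides) span the full width; the two side walls fit between them.

The house frame is on the floor beside the stool on its −x side.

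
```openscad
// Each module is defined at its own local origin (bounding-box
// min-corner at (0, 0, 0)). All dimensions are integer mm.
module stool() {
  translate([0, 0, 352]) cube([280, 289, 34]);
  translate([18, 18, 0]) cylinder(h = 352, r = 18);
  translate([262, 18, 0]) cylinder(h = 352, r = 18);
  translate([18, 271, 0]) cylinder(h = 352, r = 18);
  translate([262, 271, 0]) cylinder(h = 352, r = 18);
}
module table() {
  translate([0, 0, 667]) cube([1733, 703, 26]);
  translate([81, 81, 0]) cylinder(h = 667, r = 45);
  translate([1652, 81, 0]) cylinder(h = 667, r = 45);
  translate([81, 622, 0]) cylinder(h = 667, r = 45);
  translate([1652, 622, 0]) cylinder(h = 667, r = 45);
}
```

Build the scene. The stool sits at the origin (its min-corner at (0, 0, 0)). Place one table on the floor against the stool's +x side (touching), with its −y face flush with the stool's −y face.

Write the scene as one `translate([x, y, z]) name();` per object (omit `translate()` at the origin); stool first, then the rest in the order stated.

stool();
translate([280, 0, 0]) table();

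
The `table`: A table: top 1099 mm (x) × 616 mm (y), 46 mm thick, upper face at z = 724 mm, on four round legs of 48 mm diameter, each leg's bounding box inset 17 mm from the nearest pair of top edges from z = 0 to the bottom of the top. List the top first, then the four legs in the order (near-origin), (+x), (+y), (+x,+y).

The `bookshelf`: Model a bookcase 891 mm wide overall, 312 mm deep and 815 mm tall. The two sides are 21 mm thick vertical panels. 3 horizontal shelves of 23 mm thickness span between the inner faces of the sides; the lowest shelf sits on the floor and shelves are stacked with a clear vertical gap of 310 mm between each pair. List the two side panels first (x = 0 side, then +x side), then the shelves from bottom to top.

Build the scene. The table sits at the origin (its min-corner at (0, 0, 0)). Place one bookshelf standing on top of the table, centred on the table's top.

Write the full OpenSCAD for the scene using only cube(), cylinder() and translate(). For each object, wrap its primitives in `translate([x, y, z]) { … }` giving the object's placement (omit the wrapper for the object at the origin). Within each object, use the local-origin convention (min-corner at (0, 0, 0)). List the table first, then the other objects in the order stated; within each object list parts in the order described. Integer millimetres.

translate([0, 0, 678]) cube([1099, 616, 46]);
translate([41, 41, 0]) cylinder(h = 678, r = 24);
translate([1058, 41, 0]) cylinder(h = 678, r = 24);
translate([41, 575, 0]) cylinder(h = 678, r = 24);
translate([1058, 575, 0]) cylinder(h = 678, r = 24);
translate([104, 152, 724]) {
  cube([21, 312, 815]);
  translate([870, 0, 0]) cube([21, 312, 815]);
  translate([21, 0, 0]) cube([849, 312, 23]);
  translate([21, 0, 333]) cube([849, 312, 23]);
  translate([21, 0, 666]) cube([849, 312, 23]);
}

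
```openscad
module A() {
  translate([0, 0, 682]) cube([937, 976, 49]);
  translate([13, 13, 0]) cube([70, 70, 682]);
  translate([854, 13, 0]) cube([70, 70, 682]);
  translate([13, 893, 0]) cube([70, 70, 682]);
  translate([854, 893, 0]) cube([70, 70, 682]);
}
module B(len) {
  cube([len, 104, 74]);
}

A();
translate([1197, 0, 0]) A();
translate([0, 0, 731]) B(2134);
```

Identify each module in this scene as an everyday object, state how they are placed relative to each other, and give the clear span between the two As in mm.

Second table starts at x = 1197; first ends at x = 937; clear span = 1197 − 937 = 260 mm.

A is a table. B is a beam. A beam spans the tops of two tables. The clear span between the two tables is 260 mm.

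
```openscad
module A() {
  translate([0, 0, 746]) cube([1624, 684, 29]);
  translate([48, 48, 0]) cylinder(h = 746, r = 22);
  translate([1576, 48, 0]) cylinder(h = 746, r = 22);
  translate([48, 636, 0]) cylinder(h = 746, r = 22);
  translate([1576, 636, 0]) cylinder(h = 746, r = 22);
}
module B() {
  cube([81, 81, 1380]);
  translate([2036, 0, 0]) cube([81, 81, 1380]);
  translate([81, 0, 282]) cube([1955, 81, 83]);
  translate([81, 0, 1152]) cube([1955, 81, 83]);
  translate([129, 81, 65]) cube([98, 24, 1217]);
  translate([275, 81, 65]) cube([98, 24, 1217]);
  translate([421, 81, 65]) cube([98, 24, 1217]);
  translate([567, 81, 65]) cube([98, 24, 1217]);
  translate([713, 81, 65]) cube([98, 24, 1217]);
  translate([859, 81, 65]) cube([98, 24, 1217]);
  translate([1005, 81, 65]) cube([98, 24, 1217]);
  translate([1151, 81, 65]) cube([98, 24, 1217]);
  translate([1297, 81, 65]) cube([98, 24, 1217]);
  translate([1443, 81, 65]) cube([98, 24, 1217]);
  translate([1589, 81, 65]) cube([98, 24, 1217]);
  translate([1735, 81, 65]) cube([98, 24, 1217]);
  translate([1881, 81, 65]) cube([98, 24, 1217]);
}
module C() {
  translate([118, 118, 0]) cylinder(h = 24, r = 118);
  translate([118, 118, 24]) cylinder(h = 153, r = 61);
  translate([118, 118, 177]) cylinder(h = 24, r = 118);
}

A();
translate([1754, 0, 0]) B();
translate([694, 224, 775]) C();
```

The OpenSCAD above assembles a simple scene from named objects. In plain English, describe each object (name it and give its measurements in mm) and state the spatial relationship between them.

A is a table with a 1624×684 mm rectangular top, 29 mm thick, top surface at z = 775 mm, supported by four round legs of 44 mm diameter, each leg's bounding box inset 26 mm from the nearest pair of top edges, running from the floor.

B is a fence section. Two 81×81 mm posts, 1380 mm tall, stand on the floor with a clear span of 1955 mm between their inner faces. Two horizontal rails of 81×83 mm section span the gap between the posts with their undersides at z = 282 mm and z = 1152 mm, flush with the posts' −y face. 13 pickets, each 98 mm wide, 24 mm thick and 1217 mm tall, are fixed to the +y face of the rails with their bottoms at z = 65 mm, evenly spaced across the span with equal gaps (rounded down to the nearest mm) at the −x end and between each pair — any rounding remainder accumulates at the +x end.

C is a spool: two coaxial disc flanges of radius 118 mm and thickness 24 mm, joined by a core cylinder of radius 61 mm and height 153 mm. The lower flange rests on z = 0 and the three cylinders share a vertical axis.

The fence section is on the floor beside the table on its +x side. The spool is on top of the table, centred.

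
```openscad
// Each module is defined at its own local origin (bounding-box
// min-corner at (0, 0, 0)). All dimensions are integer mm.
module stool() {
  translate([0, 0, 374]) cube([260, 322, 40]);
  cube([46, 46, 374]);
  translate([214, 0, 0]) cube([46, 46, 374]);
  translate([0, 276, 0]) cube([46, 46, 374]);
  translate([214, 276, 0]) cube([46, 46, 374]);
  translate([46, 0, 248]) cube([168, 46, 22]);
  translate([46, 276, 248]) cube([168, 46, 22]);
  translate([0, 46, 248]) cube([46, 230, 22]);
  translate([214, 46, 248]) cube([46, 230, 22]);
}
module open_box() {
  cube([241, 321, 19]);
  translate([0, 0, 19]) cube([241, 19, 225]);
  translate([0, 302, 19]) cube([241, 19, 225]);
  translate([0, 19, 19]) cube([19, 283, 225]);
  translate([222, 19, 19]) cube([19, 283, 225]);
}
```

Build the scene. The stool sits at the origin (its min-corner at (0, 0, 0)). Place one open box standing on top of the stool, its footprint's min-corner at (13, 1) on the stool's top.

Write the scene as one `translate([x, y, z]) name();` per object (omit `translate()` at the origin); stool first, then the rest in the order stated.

stool();
translate([13, 1, 414]) open_box();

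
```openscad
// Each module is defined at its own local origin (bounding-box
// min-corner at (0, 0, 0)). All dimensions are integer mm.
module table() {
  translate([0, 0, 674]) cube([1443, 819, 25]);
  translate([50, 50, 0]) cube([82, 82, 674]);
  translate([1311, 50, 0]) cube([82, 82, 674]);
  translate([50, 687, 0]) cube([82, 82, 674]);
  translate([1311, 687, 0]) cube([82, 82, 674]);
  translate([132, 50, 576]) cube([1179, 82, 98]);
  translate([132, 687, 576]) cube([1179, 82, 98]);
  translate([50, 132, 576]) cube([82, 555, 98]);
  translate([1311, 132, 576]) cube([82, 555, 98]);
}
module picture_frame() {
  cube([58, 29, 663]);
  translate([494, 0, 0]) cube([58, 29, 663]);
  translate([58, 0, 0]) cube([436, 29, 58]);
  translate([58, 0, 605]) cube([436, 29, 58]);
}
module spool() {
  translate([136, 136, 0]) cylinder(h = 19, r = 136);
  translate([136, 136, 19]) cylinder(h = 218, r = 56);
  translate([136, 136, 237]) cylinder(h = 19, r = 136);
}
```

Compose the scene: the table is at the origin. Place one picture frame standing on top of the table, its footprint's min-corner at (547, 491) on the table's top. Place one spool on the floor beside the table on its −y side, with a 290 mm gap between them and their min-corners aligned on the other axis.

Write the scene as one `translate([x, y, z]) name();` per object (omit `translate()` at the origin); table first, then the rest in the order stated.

table();
translate([547, 491, 699]) picture_frame();
translate([0, -562, 0]) spool();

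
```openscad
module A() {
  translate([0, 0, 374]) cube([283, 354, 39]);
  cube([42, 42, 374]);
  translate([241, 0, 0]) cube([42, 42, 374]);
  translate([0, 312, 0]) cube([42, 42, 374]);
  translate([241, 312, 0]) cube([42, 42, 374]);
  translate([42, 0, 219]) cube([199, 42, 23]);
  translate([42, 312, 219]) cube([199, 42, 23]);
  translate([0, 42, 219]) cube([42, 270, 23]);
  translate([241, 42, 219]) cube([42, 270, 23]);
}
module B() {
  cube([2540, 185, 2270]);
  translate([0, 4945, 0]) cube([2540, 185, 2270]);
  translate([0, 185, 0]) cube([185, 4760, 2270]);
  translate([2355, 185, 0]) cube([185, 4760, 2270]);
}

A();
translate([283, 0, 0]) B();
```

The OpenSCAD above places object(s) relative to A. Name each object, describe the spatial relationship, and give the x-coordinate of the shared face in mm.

The stool's +x face and the house frame's −x face are both at x = 283 mm.

A is a stool. B is a house frame. The house frame is against the stool's +x side, with their −y faces flush. The x-coordinate of the shared face is 283 mm.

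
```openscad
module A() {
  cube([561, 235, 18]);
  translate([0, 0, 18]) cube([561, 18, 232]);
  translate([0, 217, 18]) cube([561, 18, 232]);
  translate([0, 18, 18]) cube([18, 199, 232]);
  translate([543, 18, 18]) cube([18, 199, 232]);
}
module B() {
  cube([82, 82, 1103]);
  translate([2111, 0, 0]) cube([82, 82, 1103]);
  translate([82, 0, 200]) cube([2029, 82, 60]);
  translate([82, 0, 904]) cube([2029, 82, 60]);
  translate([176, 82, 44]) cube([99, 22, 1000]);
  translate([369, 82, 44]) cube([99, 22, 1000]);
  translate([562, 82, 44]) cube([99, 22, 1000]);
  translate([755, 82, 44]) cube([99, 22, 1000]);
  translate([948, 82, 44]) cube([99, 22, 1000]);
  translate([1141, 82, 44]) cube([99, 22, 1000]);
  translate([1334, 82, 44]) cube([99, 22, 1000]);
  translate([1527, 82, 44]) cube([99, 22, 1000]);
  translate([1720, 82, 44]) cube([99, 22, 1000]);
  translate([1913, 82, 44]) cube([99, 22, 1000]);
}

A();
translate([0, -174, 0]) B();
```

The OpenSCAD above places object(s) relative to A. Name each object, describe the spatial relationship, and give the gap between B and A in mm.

The fence section's nearest face is 70 mm from the open box's −y face.

A is an open box. B is a fence section. The fence section is on the floor beside the open box on its −y side. The gap between the fence section and the open box is 70 mm.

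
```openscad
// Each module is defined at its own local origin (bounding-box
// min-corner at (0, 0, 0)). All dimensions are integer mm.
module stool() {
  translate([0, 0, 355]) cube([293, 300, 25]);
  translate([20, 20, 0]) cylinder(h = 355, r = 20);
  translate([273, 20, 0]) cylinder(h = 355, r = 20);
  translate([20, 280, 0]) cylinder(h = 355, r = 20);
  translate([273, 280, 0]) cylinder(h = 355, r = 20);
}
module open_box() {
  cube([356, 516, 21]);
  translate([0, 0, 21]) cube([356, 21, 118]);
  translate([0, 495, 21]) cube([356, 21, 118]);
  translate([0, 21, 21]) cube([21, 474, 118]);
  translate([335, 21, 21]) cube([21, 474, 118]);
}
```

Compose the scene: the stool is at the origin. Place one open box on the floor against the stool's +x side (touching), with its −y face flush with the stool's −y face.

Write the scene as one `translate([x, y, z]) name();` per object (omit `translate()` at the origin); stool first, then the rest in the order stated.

stool();
translate([293, 0, 0]) open_box();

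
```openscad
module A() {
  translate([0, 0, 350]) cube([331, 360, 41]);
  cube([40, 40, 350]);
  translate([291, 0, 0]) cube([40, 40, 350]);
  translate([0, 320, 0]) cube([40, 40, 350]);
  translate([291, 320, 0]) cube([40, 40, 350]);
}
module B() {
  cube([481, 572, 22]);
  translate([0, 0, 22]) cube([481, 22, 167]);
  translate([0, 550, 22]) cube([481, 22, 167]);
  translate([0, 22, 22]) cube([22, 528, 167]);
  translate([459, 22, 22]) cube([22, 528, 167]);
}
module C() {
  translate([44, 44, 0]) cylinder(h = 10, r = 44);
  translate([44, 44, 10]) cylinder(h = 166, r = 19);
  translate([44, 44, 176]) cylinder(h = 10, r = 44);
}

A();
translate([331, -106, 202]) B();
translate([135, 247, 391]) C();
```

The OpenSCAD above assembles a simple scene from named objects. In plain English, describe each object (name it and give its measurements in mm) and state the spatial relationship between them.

A is a four-legged stool. The seat is a 331×360×41 mm slab whose top surface is at z = 391 mm; four square legs, each 40×40 mm in cross-section, run from the floor (z = 0) to the underside of the seat, each flush with a corner of the seat.

B is an open-topped rectangular box: outside dimensions 481×572×189 mm, with a uniform wall and base thickness of 22 mm. The base is a full 481×572 slab on the floor; four walls sit on top of the base. The front and back walls (the −y and +y sides) span the full width; the two side walls fit between them.

C is a spool: two coaxial disc flanges of radius 44 mm and thickness 10 mm, joined by a core cylinder of radius 19 mm and height 166 mm. The lower flange rests on z = 0 and the three cylinders share a vertical axis.

The open box is beside the stool with their tops flush at z = 391. The spool is on top of the stool.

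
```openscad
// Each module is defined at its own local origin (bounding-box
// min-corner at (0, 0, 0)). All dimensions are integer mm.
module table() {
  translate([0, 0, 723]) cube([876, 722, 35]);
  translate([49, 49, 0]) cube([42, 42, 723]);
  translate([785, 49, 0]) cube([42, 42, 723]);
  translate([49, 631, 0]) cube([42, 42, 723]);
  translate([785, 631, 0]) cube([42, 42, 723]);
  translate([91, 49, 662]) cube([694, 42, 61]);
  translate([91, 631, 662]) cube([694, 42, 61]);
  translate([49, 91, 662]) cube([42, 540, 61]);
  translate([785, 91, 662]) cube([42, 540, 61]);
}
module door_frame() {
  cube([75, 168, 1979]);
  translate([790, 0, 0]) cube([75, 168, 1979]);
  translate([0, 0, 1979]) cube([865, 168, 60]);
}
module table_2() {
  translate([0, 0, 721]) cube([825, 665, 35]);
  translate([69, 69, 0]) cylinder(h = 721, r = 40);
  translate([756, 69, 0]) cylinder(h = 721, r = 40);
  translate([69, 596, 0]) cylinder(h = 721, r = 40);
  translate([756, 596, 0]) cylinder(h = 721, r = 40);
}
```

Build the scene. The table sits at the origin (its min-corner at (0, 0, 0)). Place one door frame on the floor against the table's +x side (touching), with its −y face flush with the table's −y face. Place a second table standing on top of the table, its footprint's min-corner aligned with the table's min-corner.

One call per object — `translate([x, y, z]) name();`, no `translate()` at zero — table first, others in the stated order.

table();
translate([876, 0, 0]) door_frame();
translate([0, 0, 758]) table_2();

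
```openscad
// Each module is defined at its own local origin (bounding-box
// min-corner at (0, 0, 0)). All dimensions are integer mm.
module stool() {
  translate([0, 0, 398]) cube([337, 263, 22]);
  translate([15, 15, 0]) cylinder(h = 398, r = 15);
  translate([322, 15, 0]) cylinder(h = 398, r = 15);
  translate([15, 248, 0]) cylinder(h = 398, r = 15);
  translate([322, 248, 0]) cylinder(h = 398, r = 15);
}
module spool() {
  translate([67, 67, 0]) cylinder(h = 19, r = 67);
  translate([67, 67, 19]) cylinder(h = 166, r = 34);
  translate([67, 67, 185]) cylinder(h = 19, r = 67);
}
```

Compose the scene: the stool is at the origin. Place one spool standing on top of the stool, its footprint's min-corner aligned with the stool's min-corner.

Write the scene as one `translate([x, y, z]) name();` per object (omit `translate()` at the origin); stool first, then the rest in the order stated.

stool();
translate([0, 0, 420]) spool();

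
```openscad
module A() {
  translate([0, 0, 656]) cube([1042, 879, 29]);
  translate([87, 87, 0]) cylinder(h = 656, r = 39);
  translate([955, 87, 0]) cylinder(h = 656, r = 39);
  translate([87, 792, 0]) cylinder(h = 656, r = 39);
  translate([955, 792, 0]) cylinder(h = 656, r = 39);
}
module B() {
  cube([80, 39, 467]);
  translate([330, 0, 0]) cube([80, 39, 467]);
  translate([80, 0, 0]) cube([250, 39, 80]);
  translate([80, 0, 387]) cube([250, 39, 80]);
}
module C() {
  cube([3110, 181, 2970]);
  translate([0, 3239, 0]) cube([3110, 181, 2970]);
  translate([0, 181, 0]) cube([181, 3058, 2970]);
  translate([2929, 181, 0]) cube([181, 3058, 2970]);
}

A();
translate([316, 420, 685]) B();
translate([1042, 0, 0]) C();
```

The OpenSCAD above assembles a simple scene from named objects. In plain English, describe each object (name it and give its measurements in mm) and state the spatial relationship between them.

A is a table with a 1042×879 mm rectangular top, 29 mm thick, top surface at z = 685 mm, supported by four round legs of 78 mm diameter, each leg's bounding box inset 48 mm from the nearest pair of top edges, running from the floor.

B is a picture frame with a 250×307 mm rectangular opening (x by z) and a uniform 80 mm border on every side. Frame depth is 39 mm along y. It is built from two vertical stiles running the full outside height and two horizontal rails spanning the gap between the stiles.

C is the wall frame of a small rectangular building: four walls, each 2970 mm tall and 181 mm thick, enclosing a footprint 3110 mm (x) by 3420 mm (y) outside-to-outside, with no floor or roof. The front and back walls (the −y and +y sides) span the full width; the two side walls fit between them.

The picture frame is on top of the table, centred. The house frame is against the table's +x side, with their −y faces flush.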